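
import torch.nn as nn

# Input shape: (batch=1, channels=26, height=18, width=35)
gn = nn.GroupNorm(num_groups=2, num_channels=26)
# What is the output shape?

Input shape: (1, 26, 18, 35)
Output shape: (1, 26, 18, 35)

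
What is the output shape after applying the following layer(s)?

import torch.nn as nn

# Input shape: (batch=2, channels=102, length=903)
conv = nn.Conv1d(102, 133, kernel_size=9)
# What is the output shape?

Input shape: (2, 102, 903)
Output shape: (2, 133, 895)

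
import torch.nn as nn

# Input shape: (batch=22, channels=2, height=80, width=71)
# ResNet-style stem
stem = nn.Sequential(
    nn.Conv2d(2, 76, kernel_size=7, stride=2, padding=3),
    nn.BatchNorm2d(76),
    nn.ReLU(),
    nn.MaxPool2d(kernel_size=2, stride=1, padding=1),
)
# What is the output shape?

Input shape: (22, 2, 80, 71)
  -> after Conv2d 7x7 stride=2: (22, 76, 40, 36)
Output shape: (22, 76, 41, 37)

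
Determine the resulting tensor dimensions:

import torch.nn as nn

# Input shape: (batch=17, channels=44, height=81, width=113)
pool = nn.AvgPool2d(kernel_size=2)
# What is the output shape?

Input shape: (17, 44, 81, 113)
Output shape: (17, 44, 40, 56)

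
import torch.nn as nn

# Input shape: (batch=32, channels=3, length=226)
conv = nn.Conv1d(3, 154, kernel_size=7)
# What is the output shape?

Input shape: (32, 3, 226)
Output shape: (32, 154, 220)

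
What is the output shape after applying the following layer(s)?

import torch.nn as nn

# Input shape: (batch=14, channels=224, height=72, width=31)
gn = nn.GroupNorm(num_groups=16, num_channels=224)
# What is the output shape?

Input shape: (14, 224, 72, 31)
Output shape: (14, 224, 72, 31)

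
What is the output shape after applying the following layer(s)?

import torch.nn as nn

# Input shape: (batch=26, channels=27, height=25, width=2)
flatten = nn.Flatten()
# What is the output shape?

Input shape: (26, 27, 25, 2)
Output shape: (26, 1350)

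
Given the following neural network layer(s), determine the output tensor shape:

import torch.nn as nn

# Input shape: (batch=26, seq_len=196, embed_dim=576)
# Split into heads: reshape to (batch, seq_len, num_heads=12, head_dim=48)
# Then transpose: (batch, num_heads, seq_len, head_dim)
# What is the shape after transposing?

Input shape: (26, 196, 576)
  -> after reshape: (26, 196, 12, 48)
Output shape: (26, 12, 196, 48)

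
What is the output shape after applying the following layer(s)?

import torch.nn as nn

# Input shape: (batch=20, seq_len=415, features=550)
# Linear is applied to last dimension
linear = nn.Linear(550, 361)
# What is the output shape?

Input shape: (20, 415, 550)
Output shape: (20, 415, 361)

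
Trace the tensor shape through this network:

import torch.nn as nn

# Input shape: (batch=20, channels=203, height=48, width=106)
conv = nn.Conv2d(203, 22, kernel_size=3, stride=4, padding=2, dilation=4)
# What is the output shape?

Input shape: (20, 203, 48, 106)
Output shape: (20, 22, 11, 26)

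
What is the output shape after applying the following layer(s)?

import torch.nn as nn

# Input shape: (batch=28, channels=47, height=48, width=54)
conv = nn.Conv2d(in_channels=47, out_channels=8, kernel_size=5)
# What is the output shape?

Input shape: (28, 47, 48, 54)
Output shape: (28, 8, 44, 50)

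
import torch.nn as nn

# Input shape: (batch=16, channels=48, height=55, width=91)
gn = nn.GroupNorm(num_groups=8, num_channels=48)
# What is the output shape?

Input shape: (16, 48, 55, 91)
Output shape: (16, 48, 55, 91)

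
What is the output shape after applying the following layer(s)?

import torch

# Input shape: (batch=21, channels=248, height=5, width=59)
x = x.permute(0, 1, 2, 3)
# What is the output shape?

Input shape: (21, 248, 5, 59)
Output shape: (21, 248, 5, 59)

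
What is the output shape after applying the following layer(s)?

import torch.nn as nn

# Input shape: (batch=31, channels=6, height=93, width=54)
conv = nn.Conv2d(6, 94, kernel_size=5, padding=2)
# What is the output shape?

Input shape: (31, 6, 93, 54)
Output shape: (31, 94, 93, 54)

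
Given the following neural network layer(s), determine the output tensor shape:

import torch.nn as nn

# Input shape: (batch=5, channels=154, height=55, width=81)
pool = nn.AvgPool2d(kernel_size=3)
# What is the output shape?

Input shape: (5, 154, 55, 81)
Output shape: (5, 154, 18, 27)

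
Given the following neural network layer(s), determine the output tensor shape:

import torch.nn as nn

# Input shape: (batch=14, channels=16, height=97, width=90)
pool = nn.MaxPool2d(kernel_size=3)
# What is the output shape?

Input shape: (14, 16, 97, 90)
Output shape: (14, 16, 32, 30)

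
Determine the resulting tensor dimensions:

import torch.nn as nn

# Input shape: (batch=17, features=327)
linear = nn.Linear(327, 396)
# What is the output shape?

Input shape: (17, 327)
Output shape: (17, 396)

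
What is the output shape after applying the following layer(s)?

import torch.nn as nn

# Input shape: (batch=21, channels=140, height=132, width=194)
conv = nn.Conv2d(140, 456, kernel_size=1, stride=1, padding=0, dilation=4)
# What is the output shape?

Input shape: (21, 140, 132, 194)
Output shape: (21, 456, 132, 194)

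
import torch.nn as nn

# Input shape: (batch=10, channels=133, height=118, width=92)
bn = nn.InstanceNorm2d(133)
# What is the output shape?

Input shape: (10, 133, 118, 92)
Output shape: (10, 133, 118, 92)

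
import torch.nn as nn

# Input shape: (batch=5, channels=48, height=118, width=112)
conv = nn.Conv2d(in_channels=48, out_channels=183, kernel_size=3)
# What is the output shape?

Input shape: (5, 48, 118, 112)
Output shape: (5, 183, 116, 110)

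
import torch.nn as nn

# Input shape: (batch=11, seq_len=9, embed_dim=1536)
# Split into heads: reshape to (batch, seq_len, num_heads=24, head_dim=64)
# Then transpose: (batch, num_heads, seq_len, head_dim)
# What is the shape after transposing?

Input shape: (11, 9, 1536)
  -> after reshape: (11, 9, 24, 64)
Output shape: (11, 24, 9, 64)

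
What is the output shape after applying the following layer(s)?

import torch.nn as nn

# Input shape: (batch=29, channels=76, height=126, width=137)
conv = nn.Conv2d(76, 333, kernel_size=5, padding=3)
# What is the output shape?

Input shape: (29, 76, 126, 137)
Output shape: (29, 333, 128, 139)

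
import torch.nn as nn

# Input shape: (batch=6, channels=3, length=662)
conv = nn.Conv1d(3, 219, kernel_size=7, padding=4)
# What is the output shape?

Input shape: (6, 3, 662)
Output shape: (6, 219, 664)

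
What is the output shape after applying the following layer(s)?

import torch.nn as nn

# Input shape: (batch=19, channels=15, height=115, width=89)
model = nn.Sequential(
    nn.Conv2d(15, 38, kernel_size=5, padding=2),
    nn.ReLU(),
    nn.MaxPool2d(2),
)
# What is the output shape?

Input shape: (19, 15, 115, 89)
  -> after Conv2d: (19, 38, 115, 89)
  -> after ReLU: (19, 38, 115, 89)
Output shape: (19, 38, 57, 44)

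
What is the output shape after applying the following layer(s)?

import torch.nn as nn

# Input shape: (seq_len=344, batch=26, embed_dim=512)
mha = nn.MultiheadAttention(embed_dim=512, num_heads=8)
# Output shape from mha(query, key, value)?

Input shape: (344, 26, 512)
Output shape: (344, 26, 512)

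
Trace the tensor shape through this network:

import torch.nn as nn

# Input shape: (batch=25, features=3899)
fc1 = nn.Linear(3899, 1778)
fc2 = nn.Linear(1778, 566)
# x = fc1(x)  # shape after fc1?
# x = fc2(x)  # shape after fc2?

Input shape: (25, 3899)
  -> after fc1: (25, 1778)
Output shape: (25, 566)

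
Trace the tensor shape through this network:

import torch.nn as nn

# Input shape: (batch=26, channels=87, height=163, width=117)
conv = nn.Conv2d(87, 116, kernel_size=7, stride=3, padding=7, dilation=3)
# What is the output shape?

Input shape: (26, 87, 163, 117)
Output shape: (26, 116, 53, 38)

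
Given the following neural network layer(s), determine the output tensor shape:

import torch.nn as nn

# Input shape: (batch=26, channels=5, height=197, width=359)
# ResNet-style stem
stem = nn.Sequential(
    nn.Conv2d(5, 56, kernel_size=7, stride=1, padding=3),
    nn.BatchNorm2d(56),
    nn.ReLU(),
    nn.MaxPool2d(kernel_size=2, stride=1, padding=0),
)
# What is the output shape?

Input shape: (26, 5, 197, 359)
  -> after Conv2d 7x7 stride=1: (26, 56, 197, 359)
Output shape: (26, 56, 196, 358)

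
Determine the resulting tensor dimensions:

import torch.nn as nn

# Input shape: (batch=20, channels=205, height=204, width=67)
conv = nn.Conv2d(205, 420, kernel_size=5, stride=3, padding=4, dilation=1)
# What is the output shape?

Input shape: (20, 205, 204, 67)
Output shape: (20, 420, 70, 24)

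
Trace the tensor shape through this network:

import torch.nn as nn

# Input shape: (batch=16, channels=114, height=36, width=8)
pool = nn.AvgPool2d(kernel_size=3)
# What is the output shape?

Input shape: (16, 114, 36, 8)
Output shape: (16, 114, 12, 2)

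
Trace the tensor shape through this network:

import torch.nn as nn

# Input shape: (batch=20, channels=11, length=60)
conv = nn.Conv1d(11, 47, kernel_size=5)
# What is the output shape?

Input shape: (20, 11, 60)
Output shape: (20, 47, 56)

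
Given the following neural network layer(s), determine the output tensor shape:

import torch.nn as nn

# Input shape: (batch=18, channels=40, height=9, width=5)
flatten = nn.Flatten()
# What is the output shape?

Input shape: (18, 40, 9, 5)
Output shape: (18, 1800)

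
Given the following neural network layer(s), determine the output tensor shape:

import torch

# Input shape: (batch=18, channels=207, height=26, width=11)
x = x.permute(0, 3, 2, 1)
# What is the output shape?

Input shape: (18, 207, 26, 11)
Output shape: (18, 11, 26, 207)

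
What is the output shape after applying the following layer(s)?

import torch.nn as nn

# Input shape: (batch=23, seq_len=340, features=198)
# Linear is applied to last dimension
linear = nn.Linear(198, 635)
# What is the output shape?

Input shape: (23, 340, 198)
Output shape: (23, 340, 635)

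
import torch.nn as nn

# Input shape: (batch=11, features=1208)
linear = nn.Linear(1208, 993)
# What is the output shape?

Input shape: (11, 1208)
Output shape: (11, 993)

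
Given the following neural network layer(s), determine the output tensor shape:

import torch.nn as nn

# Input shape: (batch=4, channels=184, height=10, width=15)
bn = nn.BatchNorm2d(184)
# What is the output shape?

Input shape: (4, 184, 10, 15)
Output shape: (4, 184, 10, 15)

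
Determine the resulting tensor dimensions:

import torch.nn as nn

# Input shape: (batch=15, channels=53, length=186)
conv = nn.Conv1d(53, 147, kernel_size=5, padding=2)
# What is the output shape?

Input shape: (15, 53, 186)
Output shape: (15, 147, 186)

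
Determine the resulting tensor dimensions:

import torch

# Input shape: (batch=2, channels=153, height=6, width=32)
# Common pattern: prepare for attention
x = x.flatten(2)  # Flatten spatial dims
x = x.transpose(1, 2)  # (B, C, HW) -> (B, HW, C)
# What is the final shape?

Input shape: (2, 153, 6, 32)
  -> after flatten(2): (2, 153, 192)
Output shape: (2, 192, 153)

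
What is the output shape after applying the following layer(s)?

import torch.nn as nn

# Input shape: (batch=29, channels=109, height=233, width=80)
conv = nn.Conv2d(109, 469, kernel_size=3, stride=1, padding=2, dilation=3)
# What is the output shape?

Input shape: (29, 109, 233, 80)
Output shape: (29, 469, 231, 78)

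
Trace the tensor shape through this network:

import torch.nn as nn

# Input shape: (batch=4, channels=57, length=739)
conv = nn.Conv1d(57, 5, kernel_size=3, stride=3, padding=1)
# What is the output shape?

Input shape: (4, 57, 739)
Output shape: (4, 5, 247)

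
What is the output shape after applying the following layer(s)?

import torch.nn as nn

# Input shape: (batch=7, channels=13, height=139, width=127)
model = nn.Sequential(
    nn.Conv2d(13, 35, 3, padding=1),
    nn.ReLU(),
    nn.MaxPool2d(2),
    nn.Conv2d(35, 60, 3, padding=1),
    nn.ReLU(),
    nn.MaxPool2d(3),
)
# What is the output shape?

Input shape: (7, 13, 139, 127)
  -> after first Conv2d: (7, 35, 139, 127)
  -> after first MaxPool2d: (7, 35, 69, 63)
  -> after second Conv2d: (7, 60, 69, 63)
Output shape: (7, 60, 23, 21)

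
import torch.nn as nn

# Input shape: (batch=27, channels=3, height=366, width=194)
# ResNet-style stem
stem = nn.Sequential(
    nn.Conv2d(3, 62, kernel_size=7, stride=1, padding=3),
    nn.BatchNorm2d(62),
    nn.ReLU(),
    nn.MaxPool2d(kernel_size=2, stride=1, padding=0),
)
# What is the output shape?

Input shape: (27, 3, 366, 194)
  -> after Conv2d 7x7 stride=1: (27, 62, 366, 194)
Output shape: (27, 62, 365, 193)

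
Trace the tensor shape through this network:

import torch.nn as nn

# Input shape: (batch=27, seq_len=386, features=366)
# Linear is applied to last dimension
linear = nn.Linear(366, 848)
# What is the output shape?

Input shape: (27, 386, 366)
Output shape: (27, 386, 848)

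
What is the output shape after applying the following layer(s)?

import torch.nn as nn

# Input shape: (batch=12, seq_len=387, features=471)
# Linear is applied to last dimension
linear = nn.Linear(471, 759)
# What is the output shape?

Input shape: (12, 387, 471)
Output shape: (12, 387, 759)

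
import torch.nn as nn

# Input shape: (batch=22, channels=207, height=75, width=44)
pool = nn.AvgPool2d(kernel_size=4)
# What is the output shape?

Input shape: (22, 207, 75, 44)
Output shape: (22, 207, 18, 11)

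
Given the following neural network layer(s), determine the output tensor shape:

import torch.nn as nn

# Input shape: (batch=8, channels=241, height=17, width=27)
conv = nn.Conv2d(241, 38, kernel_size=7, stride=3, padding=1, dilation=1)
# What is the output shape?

Input shape: (8, 241, 17, 27)
Output shape: (8, 38, 5, 8)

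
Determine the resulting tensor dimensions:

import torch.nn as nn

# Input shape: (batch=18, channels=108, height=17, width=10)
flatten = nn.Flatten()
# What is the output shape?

Input shape: (18, 108, 17, 10)
Output shape: (18, 18360)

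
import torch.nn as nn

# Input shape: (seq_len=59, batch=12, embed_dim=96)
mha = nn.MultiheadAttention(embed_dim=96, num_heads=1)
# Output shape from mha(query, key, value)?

Input shape: (59, 12, 96)
Output shape: (59, 12, 96)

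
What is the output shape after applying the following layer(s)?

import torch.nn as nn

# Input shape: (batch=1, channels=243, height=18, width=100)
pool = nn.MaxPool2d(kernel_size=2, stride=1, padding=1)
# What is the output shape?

Input shape: (1, 243, 18, 100)
Output shape: (1, 243, 19, 101)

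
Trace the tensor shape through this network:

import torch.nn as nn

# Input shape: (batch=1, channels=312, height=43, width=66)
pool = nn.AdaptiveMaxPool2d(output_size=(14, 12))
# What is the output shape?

Input shape: (1, 312, 43, 66)
Output shape: (1, 312, 14, 12)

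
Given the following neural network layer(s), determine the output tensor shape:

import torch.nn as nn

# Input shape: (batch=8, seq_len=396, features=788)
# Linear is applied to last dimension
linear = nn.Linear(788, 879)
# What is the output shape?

Input shape: (8, 396, 788)
Output shape: (8, 396, 879)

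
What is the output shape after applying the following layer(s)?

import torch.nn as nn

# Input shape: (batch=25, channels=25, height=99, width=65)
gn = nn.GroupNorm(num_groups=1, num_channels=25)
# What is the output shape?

Input shape: (25, 25, 99, 65)
Output shape: (25, 25, 99, 65)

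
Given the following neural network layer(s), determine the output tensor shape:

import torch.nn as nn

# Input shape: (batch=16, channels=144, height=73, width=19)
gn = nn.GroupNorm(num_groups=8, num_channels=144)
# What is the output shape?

Input shape: (16, 144, 73, 19)
Output shape: (16, 144, 73, 19)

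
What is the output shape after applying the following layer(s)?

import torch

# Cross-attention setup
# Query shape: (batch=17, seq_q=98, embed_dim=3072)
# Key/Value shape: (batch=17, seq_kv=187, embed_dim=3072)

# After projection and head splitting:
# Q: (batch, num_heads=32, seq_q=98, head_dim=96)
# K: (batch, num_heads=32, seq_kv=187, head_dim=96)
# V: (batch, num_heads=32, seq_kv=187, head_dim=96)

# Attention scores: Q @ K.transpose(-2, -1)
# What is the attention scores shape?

Input shape: (17, 98, 3072)
Output shape: (17, 32, 98, 187)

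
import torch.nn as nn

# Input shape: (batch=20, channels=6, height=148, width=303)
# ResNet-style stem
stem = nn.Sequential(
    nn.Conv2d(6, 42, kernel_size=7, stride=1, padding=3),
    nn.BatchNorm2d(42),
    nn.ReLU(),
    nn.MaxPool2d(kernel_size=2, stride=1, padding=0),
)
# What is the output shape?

Input shape: (20, 6, 148, 303)
  -> after Conv2d 7x7 stride=1: (20, 42, 148, 303)
Output shape: (20, 42, 147, 302)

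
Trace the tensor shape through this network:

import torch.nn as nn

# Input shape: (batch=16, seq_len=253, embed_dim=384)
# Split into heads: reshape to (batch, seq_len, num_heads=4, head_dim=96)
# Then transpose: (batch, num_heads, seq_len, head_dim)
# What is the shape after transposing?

Input shape: (16, 253, 384)
  -> after reshape: (16, 253, 4, 96)
Output shape: (16, 4, 253, 96)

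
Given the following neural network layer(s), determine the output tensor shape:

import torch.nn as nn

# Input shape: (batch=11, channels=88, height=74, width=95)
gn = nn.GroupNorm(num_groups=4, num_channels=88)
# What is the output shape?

Input shape: (11, 88, 74, 95)
Output shape: (11, 88, 74, 95)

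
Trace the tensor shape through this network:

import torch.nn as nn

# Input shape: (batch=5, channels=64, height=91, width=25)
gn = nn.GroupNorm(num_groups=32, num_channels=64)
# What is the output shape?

Input shape: (5, 64, 91, 25)
Output shape: (5, 64, 91, 25)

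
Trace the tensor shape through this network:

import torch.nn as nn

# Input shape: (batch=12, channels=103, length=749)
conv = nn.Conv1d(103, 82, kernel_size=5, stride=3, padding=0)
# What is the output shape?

Input shape: (12, 103, 749)
Output shape: (12, 82, 249)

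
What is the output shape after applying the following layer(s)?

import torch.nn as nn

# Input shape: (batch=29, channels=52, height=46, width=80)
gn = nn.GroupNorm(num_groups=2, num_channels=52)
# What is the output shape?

Input shape: (29, 52, 46, 80)
Output shape: (29, 52, 46, 80)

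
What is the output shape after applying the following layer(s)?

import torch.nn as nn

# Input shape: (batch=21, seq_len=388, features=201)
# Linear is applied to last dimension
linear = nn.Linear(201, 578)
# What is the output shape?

Input shape: (21, 388, 201)
Output shape: (21, 388, 578)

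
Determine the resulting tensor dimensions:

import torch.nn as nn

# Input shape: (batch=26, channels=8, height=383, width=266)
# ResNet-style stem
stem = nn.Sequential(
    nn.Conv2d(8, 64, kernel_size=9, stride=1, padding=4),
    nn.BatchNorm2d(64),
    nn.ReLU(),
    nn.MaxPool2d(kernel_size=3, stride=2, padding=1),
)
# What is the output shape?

Input shape: (26, 8, 383, 266)
  -> after Conv2d 9x9 stride=1: (26, 64, 383, 266)
Output shape: (26, 64, 192, 133)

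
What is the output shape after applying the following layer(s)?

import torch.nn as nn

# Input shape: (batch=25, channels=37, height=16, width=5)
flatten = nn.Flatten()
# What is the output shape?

Input shape: (25, 37, 16, 5)
Output shape: (25, 2960)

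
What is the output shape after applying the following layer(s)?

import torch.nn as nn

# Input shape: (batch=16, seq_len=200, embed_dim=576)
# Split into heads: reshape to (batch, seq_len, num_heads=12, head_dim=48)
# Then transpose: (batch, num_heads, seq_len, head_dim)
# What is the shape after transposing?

Input shape: (16, 200, 576)
  -> after reshape: (16, 200, 12, 48)
Output shape: (16, 12, 200, 48)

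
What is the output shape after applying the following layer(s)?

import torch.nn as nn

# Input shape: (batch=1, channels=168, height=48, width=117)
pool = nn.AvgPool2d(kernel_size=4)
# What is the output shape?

Input shape: (1, 168, 48, 117)
Output shape: (1, 168, 12, 29)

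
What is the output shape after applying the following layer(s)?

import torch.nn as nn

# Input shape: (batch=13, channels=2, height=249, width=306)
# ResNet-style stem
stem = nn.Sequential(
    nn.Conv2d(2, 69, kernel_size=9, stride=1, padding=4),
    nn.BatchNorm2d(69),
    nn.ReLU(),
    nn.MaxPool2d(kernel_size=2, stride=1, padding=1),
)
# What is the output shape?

Input shape: (13, 2, 249, 306)
  -> after Conv2d 9x9 stride=1: (13, 69, 249, 306)
Output shape: (13, 69, 250, 307)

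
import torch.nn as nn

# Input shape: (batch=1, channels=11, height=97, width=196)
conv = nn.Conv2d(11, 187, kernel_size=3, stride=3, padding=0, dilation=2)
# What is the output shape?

Input shape: (1, 11, 97, 196)
Output shape: (1, 187, 31, 64)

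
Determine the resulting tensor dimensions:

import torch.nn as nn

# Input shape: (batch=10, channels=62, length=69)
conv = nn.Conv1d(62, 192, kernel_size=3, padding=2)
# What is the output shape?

Input shape: (10, 62, 69)
Output shape: (10, 192, 71)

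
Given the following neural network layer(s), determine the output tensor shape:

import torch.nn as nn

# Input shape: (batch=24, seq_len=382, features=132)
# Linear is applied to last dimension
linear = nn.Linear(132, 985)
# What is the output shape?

Input shape: (24, 382, 132)
Output shape: (24, 382, 985)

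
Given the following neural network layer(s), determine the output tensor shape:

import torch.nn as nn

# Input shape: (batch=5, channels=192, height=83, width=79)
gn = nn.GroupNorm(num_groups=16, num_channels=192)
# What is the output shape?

Input shape: (5, 192, 83, 79)
Output shape: (5, 192, 83, 79)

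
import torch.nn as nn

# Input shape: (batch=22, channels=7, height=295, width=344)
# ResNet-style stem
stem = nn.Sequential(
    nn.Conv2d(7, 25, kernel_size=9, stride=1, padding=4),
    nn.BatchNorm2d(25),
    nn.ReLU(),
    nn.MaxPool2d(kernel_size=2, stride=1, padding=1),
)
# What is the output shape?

Input shape: (22, 7, 295, 344)
  -> after Conv2d 9x9 stride=1: (22, 25, 295, 344)
Output shape: (22, 25, 296, 345)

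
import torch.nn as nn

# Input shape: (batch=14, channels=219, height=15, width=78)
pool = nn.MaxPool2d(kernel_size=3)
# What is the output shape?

Input shape: (14, 219, 15, 78)
Output shape: (14, 219, 5, 26)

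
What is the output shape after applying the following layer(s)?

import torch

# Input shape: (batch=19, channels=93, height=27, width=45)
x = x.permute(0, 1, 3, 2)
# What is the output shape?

Input shape: (19, 93, 27, 45)
Output shape: (19, 93, 45, 27)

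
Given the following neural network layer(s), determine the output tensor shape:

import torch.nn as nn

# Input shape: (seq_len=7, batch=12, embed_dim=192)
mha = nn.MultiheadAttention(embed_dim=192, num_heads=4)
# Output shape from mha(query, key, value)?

Input shape: (7, 12, 192)
Output shape: (7, 12, 192)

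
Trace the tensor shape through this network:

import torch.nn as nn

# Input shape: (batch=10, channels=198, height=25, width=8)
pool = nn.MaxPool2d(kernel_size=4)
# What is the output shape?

Input shape: (10, 198, 25, 8)
Output shape: (10, 198, 6, 2)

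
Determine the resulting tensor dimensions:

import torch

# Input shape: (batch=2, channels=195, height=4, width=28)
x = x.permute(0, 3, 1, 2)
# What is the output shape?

Input shape: (2, 195, 4, 28)
Output shape: (2, 28, 195, 4)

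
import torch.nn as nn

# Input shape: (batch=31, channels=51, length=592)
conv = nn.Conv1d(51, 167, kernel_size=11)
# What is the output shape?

Input shape: (31, 51, 592)
Output shape: (31, 167, 582)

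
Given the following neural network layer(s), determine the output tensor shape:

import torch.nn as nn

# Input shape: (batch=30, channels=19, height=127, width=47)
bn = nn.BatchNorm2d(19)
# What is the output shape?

Input shape: (30, 19, 127, 47)
Output shape: (30, 19, 127, 47)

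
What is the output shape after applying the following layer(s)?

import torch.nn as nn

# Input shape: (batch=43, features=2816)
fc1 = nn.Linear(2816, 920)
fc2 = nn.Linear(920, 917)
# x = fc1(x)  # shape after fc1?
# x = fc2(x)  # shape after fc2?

Input shape: (43, 2816)
  -> after fc1: (43, 920)
Output shape: (43, 917)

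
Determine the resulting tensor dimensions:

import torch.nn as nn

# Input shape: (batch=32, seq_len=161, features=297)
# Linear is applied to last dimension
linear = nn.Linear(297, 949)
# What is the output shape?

Input shape: (32, 161, 297)
Output shape: (32, 161, 949)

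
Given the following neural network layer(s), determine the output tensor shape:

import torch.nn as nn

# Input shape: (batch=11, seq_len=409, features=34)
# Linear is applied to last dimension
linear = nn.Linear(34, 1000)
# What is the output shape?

Input shape: (11, 409, 34)
Output shape: (11, 409, 1000)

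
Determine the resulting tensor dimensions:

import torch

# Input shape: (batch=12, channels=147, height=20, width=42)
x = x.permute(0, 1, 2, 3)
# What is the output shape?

Input shape: (12, 147, 20, 42)
Output shape: (12, 147, 20, 42)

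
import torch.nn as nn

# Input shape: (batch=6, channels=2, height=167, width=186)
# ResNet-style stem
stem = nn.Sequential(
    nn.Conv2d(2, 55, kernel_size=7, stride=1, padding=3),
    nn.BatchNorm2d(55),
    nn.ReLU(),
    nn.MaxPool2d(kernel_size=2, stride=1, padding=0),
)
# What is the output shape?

Input shape: (6, 2, 167, 186)
  -> after Conv2d 7x7 stride=1: (6, 55, 167, 186)
Output shape: (6, 55, 166, 185)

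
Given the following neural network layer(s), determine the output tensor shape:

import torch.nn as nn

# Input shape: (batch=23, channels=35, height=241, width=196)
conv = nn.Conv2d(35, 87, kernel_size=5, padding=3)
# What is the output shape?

Input shape: (23, 35, 241, 196)
Output shape: (23, 87, 243, 198)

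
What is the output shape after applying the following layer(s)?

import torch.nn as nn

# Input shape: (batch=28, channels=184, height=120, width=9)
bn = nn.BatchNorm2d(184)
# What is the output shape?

Input shape: (28, 184, 120, 9)
Output shape: (28, 184, 120, 9)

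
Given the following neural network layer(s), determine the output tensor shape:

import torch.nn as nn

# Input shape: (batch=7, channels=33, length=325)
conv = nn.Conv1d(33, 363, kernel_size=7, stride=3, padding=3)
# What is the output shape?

Input shape: (7, 33, 325)
Output shape: (7, 363, 109)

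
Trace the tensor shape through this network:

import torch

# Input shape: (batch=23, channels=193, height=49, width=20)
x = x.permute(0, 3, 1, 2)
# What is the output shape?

Input shape: (23, 193, 49, 20)
Output shape: (23, 20, 193, 49)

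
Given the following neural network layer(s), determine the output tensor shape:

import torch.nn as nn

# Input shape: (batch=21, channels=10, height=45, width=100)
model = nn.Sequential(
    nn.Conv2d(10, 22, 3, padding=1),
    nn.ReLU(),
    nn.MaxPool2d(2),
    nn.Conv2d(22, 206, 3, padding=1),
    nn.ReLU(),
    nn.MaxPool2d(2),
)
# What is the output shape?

Input shape: (21, 10, 45, 100)
  -> after first Conv2d: (21, 22, 45, 100)
  -> after first MaxPool2d: (21, 22, 22, 50)
  -> after second Conv2d: (21, 206, 22, 50)
Output shape: (21, 206, 11, 25)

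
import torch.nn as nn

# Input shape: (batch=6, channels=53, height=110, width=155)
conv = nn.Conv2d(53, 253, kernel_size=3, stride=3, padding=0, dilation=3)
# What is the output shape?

Input shape: (6, 53, 110, 155)
Output shape: (6, 253, 35, 50)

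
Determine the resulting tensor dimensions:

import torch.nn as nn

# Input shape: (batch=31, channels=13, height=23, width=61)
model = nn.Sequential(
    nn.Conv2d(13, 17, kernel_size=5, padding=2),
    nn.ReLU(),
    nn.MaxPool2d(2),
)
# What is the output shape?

Input shape: (31, 13, 23, 61)
  -> after Conv2d: (31, 17, 23, 61)
  -> after ReLU: (31, 17, 23, 61)
Output shape: (31, 17, 11, 30)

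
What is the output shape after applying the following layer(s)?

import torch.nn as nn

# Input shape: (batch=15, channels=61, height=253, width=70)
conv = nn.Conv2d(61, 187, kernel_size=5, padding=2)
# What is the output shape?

Input shape: (15, 61, 253, 70)
Output shape: (15, 187, 253, 70)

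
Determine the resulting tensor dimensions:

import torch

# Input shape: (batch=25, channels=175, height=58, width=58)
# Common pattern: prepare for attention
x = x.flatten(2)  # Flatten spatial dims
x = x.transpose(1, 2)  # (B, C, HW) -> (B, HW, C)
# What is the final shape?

Input shape: (25, 175, 58, 58)
  -> after flatten(2): (25, 175, 3364)
Output shape: (25, 3364, 175)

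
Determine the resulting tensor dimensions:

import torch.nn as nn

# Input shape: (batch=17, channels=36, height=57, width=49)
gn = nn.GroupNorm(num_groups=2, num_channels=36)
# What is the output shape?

Input shape: (17, 36, 57, 49)
Output shape: (17, 36, 57, 49)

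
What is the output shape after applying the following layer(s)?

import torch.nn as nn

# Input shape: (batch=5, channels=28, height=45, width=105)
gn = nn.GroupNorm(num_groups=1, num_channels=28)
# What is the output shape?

Input shape: (5, 28, 45, 105)
Output shape: (5, 28, 45, 105)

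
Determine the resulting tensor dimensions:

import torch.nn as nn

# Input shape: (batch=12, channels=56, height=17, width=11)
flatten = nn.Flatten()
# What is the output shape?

Input shape: (12, 56, 17, 11)
Output shape: (12, 10472)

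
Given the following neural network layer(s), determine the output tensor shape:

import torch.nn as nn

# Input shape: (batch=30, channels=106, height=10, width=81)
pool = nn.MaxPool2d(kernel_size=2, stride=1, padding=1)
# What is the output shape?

Input shape: (30, 106, 10, 81)
Output shape: (30, 106, 11, 82)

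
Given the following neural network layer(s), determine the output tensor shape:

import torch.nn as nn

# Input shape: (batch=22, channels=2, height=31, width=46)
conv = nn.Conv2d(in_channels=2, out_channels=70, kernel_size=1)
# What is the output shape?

Input shape: (22, 2, 31, 46)
Output shape: (22, 70, 31, 46)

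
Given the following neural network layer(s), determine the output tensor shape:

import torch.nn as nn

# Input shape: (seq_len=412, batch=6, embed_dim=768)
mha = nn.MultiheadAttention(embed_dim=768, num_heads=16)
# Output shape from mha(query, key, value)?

Input shape: (412, 6, 768)
Output shape: (412, 6, 768)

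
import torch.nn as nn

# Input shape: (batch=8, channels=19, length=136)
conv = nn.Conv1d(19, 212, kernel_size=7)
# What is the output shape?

Input shape: (8, 19, 136)
Output shape: (8, 212, 130)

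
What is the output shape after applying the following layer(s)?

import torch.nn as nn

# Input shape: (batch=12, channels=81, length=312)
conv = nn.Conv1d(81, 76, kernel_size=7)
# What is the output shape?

Input shape: (12, 81, 312)
Output shape: (12, 76, 306)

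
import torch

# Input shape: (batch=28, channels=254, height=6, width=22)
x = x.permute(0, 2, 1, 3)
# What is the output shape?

Input shape: (28, 254, 6, 22)
Output shape: (28, 6, 254, 22)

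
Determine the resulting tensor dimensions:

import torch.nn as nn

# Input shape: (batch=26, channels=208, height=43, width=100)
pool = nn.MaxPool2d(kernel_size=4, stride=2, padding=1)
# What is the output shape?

Input shape: (26, 208, 43, 100)
Output shape: (26, 208, 21, 50)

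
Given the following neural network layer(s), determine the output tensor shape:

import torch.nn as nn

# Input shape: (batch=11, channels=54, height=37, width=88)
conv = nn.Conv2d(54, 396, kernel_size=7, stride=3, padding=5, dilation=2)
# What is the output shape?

Input shape: (11, 54, 37, 88)
Output shape: (11, 396, 12, 29)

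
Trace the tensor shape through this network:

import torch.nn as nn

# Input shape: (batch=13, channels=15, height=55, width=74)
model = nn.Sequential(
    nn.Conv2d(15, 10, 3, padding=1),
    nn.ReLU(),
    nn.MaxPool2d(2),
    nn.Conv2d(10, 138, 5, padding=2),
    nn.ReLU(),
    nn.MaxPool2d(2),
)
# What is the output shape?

Input shape: (13, 15, 55, 74)
  -> after first Conv2d: (13, 10, 55, 74)
  -> after first MaxPool2d: (13, 10, 27, 37)
  -> after second Conv2d: (13, 138, 27, 37)
Output shape: (13, 138, 13, 18)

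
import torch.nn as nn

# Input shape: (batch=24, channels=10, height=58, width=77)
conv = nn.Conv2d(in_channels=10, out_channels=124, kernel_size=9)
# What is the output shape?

Input shape: (24, 10, 58, 77)
Output shape: (24, 124, 50, 69)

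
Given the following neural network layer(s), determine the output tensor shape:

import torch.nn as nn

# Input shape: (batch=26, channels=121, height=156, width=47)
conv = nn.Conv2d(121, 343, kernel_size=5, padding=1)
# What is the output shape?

Input shape: (26, 121, 156, 47)
Output shape: (26, 343, 154, 45)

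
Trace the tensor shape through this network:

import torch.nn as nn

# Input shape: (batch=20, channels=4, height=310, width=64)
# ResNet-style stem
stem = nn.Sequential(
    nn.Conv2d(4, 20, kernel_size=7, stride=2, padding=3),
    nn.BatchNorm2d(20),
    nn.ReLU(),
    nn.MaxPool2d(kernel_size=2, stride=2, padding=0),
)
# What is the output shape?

Input shape: (20, 4, 310, 64)
  -> after Conv2d 7x7 stride=2: (20, 20, 155, 32)
Output shape: (20, 20, 77, 16)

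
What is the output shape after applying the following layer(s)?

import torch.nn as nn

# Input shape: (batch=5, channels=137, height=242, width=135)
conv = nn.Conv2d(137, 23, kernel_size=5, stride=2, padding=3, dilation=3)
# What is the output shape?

Input shape: (5, 137, 242, 135)
Output shape: (5, 23, 118, 65)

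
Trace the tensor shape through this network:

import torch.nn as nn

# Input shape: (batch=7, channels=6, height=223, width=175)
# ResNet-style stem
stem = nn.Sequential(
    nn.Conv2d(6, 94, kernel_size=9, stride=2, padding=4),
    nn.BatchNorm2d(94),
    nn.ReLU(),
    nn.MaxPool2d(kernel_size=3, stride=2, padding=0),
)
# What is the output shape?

Input shape: (7, 6, 223, 175)
  -> after Conv2d 9x9 stride=2: (7, 94, 112, 88)
Output shape: (7, 94, 55, 43)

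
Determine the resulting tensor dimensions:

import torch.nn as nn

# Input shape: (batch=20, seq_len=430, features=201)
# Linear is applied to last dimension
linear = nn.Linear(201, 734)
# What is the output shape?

Input shape: (20, 430, 201)
Output shape: (20, 430, 734)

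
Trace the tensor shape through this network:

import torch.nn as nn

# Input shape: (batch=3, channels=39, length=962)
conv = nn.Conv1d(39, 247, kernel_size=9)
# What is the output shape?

Input shape: (3, 39, 962)
Output shape: (3, 247, 954)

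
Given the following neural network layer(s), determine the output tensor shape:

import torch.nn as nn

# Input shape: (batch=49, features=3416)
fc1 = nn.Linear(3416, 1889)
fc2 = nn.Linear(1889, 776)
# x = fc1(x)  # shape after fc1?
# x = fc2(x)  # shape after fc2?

Input shape: (49, 3416)
  -> after fc1: (49, 1889)
Output shape: (49, 776)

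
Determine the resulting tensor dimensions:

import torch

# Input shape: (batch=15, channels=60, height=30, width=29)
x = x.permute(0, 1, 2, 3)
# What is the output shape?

Input shape: (15, 60, 30, 29)
Output shape: (15, 60, 30, 29)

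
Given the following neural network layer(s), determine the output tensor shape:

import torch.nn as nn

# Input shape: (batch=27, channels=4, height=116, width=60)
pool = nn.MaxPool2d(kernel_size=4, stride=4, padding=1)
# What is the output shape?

Input shape: (27, 4, 116, 60)
Output shape: (27, 4, 29, 15)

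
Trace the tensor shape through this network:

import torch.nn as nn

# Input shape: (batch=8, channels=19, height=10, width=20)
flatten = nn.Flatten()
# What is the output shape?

Input shape: (8, 19, 10, 20)
Output shape: (8, 3800)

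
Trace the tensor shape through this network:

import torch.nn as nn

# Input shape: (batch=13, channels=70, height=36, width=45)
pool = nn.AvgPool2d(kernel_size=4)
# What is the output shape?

Input shape: (13, 70, 36, 45)
Output shape: (13, 70, 9, 11)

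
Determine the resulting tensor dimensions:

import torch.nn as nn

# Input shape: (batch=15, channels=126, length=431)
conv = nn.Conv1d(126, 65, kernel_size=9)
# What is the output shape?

Input shape: (15, 126, 431)
Output shape: (15, 65, 423)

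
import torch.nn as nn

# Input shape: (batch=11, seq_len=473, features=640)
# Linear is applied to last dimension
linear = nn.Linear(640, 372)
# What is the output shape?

Input shape: (11, 473, 640)
Output shape: (11, 473, 372)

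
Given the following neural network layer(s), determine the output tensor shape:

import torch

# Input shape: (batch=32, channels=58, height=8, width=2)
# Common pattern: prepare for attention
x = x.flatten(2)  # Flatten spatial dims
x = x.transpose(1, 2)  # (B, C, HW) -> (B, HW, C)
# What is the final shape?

Input shape: (32, 58, 8, 2)
  -> after flatten(2): (32, 58, 16)
Output shape: (32, 16, 58)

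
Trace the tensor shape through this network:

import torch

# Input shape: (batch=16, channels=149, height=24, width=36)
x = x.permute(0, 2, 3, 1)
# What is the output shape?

Input shape: (16, 149, 24, 36)
Output shape: (16, 24, 36, 149)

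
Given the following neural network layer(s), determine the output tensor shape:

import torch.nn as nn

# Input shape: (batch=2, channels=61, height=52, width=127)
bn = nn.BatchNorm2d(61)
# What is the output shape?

Input shape: (2, 61, 52, 127)
Output shape: (2, 61, 52, 127)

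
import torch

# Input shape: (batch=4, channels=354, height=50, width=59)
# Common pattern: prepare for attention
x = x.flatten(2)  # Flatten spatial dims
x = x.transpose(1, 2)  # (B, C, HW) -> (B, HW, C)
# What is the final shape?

Input shape: (4, 354, 50, 59)
  -> after flatten(2): (4, 354, 2950)
Output shape: (4, 2950, 354)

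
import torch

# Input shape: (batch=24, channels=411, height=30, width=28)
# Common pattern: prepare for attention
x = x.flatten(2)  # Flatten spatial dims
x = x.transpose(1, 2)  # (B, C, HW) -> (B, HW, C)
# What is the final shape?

Input shape: (24, 411, 30, 28)
  -> after flatten(2): (24, 411, 840)
Output shape: (24, 840, 411)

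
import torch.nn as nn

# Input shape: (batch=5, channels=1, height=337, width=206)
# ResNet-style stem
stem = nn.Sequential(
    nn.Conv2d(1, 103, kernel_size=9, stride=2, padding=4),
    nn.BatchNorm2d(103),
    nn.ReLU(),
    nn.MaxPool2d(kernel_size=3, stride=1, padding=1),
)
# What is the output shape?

Input shape: (5, 1, 337, 206)
  -> after Conv2d 9x9 stride=2: (5, 103, 169, 103)
Output shape: (5, 103, 169, 103)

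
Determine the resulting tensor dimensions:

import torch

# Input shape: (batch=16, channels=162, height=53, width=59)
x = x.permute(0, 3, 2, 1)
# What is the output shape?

Input shape: (16, 162, 53, 59)
Output shape: (16, 59, 53, 162)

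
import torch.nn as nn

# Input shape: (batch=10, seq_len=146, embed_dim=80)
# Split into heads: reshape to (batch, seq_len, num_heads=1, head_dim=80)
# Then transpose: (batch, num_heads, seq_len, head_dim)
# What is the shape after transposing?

Input shape: (10, 146, 80)
  -> after reshape: (10, 146, 1, 80)
Output shape: (10, 1, 146, 80)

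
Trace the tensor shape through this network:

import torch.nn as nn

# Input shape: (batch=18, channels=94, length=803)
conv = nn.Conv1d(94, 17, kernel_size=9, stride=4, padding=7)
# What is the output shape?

Input shape: (18, 94, 803)
Output shape: (18, 17, 203)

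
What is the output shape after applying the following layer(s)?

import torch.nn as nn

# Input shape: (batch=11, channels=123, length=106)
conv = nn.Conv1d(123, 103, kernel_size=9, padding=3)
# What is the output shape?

Input shape: (11, 123, 106)
Output shape: (11, 103, 104)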